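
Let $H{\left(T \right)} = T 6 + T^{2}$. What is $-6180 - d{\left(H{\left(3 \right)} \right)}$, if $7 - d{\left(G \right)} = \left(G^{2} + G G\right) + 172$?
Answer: $-4557$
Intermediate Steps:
$H{\left(T \right)} = T^{2} + 6 T$ ($H{\left(T \right)} = 6 T + T^{2} = T^{2} + 6 T$)
$d{\left(G \right)} = -165 - 2 G^{2}$ ($d{\left(G \right)} = 7 - \left(\left(G^{2} + G G\right) + 172\right) = 7 - \left(\left(G^{2} + G^{2}\right) + 172\right) = 7 - \left(2 G^{2} + 172\right) = 7 - \left(172 + 2 G^{2}\right) = -165 - 2 G^{2}$)
$-6180 - d{\left(H{\left(3 \right)} \right)} = -6180 - \left(-165 - 2 \left(3 \left(6 + 3\right)\right)^{2}\right) = -6180 - \left(-165 - 2 \left(3 \cdot 9\right)^{2}\right) = -6180 - \left(-165 - 2 \cdot 27^{2}\right) = -6180 - \left(-165 - 1458\right) = -6180 - -1623 = -6180 + 1623 = -4557$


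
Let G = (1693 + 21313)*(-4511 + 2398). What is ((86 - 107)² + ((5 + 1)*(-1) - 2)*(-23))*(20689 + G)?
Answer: -30369368125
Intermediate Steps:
G = -48611678 (G = 23006*(-2113) = -48611678)
((86 - 107)² + ((5 + 1)*(-1) - 2)*(-23))*(20689 + G) = ((86 - 107)² + ((5 + 1)*(-1) - 2)*(-23))*(20689 - 48611678) = ((-21)² + (6*(-1) - 2)*(-23))*(-48590989) = (441 + (-6 - 2)*(-23))*(-48590989) = (441 - 8*(-23))*(-48590989) = (441 + 184)*(-48590989) = 625*(-48590989) = -30369368125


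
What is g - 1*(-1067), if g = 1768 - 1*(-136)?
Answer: 2971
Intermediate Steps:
g = 1904 (g = 1768 + 136 = 1904)
g - 1*(-1067) = 1904 - 1*(-1067) = 1904 + 1067 = 2971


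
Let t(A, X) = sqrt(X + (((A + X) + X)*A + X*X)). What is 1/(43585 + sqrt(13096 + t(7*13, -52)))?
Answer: 1/(43585 + sqrt(13096 + sqrt(1469))) ≈ 2.2883e-5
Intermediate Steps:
t(A, X) = sqrt(X + X**2 + A*(A + 2*X)) (t(A, X) = sqrt(X + ((A + 2*X)*A + X**2)) = sqrt(X + (A*(A + 2*X) + X**2)) = sqrt(X + (X**2 + A*(A + 2*X))) = sqrt(X + X**2 + A*(A + 2*X)))
1/(43585 + sqrt(13096 + t(7*13, -52))) = 1/(43585 + sqrt(13096 + sqrt(-52 + (7*13)**2 + (-52)**2 + 2*(7*13)*(-52)))) = 1/(43585 + sqrt(13096 + sqrt(-52 + 91**2 + 2704 + 2*91*(-52)))) = 1/(43585 + sqrt(13096 + sqrt(-52 + 8281 + 2704 - 9464))) = 1/(43585 + sqrt(13096 + sqrt(1469)))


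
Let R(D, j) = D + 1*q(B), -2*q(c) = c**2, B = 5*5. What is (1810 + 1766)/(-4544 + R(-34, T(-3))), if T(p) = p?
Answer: -7152/9781 ≈ -0.73121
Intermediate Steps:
B = 25
q(c) = -c**2/2
R(D, j) = -625/2 + D (R(D, j) = D + 1*(-1/2*25**2) = D + 1*(-1/2*625) = D + 1*(-625/2) = D - 625/2 = -625/2 + D)
(1810 + 1766)/(-4544 + R(-34, T(-3))) = (1810 + 1766)/(-4544 + (-625/2 - 34)) = 3576/(-4544 - 693/2) = 3576/(-9781/2) = 3576*(-2/9781) = -7152/9781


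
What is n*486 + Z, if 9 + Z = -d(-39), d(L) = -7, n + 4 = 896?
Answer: 433510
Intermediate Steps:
n = 892 (n = -4 + 896 = 892)
Z = -2 (Z = -9 - 1*(-7) = -9 + 7 = -2)
n*486 + Z = 892*486 - 2 = 433512 - 2 = 433510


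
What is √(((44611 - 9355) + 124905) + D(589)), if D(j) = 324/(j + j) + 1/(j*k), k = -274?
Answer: √4171471038800738/161386 ≈ 400.20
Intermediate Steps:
D(j) = 44387/(274*j) (D(j) = 324/(j + j) + 1/(j*(-274)) = 324/((2*j)) - 1/274/j = 324*(1/(2*j)) - 1/(274*j) = 162/j - 1/(274*j) = 44387/(274*j))
√(((44611 - 9355) + 124905) + D(589)) = √(((44611 - 9355) + 124905) + (44387/274)/589) = √((35256 + 124905) + (44387/274)*(1/589)) = √(160161 + 44387/161386) = √(25847787533/161386) = √4171471038800738/161386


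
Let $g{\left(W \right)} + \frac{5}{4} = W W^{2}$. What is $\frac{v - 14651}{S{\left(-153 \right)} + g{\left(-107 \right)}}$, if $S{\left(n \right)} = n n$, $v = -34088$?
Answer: $\frac{194956}{4806541} \approx 0.040561$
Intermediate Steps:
$S{\left(n \right)} = n^{2}$
$g{\left(W \right)} = - \frac{5}{4} + W^{3}$ ($g{\left(W \right)} = - \frac{5}{4} + W W^{2} = - \frac{5}{4} + W^{3}$)
$\frac{v - 14651}{S{\left(-153 \right)} + g{\left(-107 \right)}} = \frac{-34088 - 14651}{\left(-153\right)^{2} + \left(- \frac{5}{4} + \left(-107\right)^{3}\right)} = - \frac{48739}{23409 - \frac{4900177}{4}} = - \frac{48739}{- \frac{4806541}{4}} = \left(-48739\right) \left(- \frac{4}{4806541}\right) = \frac{194956}{4806541}$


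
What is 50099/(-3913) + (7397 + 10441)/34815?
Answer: -79733171/6487195 ≈ -12.291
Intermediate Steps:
50099/(-3913) + (7397 + 10441)/34815 = 50099*(-1/3913) + 17838*(1/34815) = -7157/559 + 5946/11605 = -79733171/6487195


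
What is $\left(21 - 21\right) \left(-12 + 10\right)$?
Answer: $0$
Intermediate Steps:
$\left(21 - 21\right) \left(-12 + 10\right) = \left(21 - 21\right) \left(-2\right) = 0 \left(-2\right) = 0$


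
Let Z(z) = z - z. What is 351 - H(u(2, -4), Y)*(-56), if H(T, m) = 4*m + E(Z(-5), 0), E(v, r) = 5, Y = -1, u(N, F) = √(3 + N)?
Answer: 407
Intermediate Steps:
Z(z) = 0
H(T, m) = 5 + 4*m (H(T, m) = 4*m + 5 = 5 + 4*m)
351 - H(u(2, -4), Y)*(-56) = 351 - (5 + 4*(-1))*(-56) = 351 - (5 - 4)*(-56) = 351 - (-56) = 351 - 1*(-56) = 351 + 56 = 407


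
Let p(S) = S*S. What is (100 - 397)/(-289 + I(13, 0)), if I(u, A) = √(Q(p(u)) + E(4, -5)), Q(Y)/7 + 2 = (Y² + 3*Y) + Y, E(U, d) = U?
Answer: -28611/40376 - 99*√204649/40376 ≈ -1.8178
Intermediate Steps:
p(S) = S²
Q(Y) = -14 + 7*Y² + 28*Y (Q(Y) = -14 + 7*((Y² + 3*Y) + Y) = -14 + 7*(Y² + 4*Y) = -14 + (7*Y² + 28*Y) = -14 + 7*Y² + 28*Y)
I(u, A) = √(-10 + 7*u⁴ + 28*u²) (I(u, A) = √((-14 + 7*(u²)² + 28*u²) + 4) = √((-14 + 7*u⁴ + 28*u²) + 4) = √(-10 + 7*u⁴ + 28*u²))
(100 - 397)/(-289 + I(13, 0)) = (100 - 397)/(-289 + √(-10 + 7*13⁴ + 28*13²)) = -297/(-289 + √(-10 + 7*28561 + 28*169)) = -297/(-289 + √(-10 + 199927 + 4732)) = -297/(-289 + √204649)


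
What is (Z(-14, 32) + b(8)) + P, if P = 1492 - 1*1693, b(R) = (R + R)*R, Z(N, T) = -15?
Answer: -88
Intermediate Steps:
b(R) = 2*R**2 (b(R) = (2*R)*R = 2*R**2)
P = -201 (P = 1492 - 1693 = -201)
(Z(-14, 32) + b(8)) + P = (-15 + 2*8**2) - 201 = (-15 + 2*64) - 201 = (-15 + 128) - 201 = 113 - 201 = -88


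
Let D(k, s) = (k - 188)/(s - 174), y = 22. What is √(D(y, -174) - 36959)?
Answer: I*√1118956242/174 ≈ 192.25*I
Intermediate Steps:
D(k, s) = (-188 + k)/(-174 + s)
√(D(y, -174) - 36959) = √((-188 + 22)/(-174 - 174) - 36959) = √(-166/(-348) - 36959) = √(-1/348*(-166) - 36959) = √(83/174 - 36959) = √(-6430783/174) = I*√1118956242/174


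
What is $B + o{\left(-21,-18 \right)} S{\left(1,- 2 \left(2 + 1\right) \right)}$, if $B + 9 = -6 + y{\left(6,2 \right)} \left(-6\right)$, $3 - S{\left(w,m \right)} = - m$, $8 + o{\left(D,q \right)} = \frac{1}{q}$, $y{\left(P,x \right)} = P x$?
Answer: $- \frac{377}{6} \approx -62.833$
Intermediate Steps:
$o{\left(D,q \right)} = -8 + \frac{1}{q}$
$S{\left(w,m \right)} = 3 + m$ ($S{\left(w,m \right)} = 3 - - m = 3 + m$)
$B = -87$ ($B = -9 + \left(-6 + 6 \cdot 2 \left(-6\right)\right) = -9 + \left(-6 + 12 \left(-6\right)\right) = -9 - 78 = -87$)
$B + o{\left(-21,-18 \right)} S{\left(1,- 2 \left(2 + 1\right) \right)} = -87 + \left(-8 + \frac{1}{-18}\right) \left(3 - 2 \left(2 + 1\right)\right) = -87 + \left(-8 - \frac{1}{18}\right) \left(3 - 6\right) = -87 - \frac{145 \left(3 - 6\right)}{18} = -87 - - \frac{145}{6} = -87 + \frac{145}{6} = - \frac{377}{6}$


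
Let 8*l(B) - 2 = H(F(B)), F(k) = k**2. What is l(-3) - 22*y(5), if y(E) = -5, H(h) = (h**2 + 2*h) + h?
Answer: 495/4 ≈ 123.75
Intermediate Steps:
H(h) = h**2 + 3*h
l(B) = 1/4 + B**2*(3 + B**2)/8 (l(B) = 1/4 + (B**2*(3 + B**2))/8 = 1/4 + B**2*(3 + B**2)/8)
l(-3) - 22*y(5) = (1/4 + (1/8)*(-3)**2*(3 + (-3)**2)) - 22*(-5) = (1/4 + (1/8)*9*(3 + 9)) + 110 = (1/4 + (1/8)*9*12) + 110 = (1/4 + 27/2) + 110 = 55/4 + 110 = 495/4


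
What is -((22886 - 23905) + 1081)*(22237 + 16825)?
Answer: -2421844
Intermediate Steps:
-((22886 - 23905) + 1081)*(22237 + 16825) = -(-1019 + 1081)*39062 = -62*39062 = -1*2421844 = -2421844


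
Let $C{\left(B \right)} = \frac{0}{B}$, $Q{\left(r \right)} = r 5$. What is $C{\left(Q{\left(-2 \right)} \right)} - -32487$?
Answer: $32487$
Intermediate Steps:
$Q{\left(r \right)} = 5 r$
$C{\left(B \right)} = 0$
$C{\left(Q{\left(-2 \right)} \right)} - -32487 = 0 - -32487 = 0 + 32487 = 32487$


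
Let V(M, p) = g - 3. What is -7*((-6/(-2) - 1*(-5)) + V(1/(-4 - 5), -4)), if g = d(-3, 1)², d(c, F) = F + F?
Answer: -63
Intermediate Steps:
d(c, F) = 2*F
g = 4 (g = (2*1)² = 2² = 4)
V(M, p) = 1 (V(M, p) = 4 - 3 = 1)
-7*((-6/(-2) - 1*(-5)) + V(1/(-4 - 5), -4)) = -7*((-6/(-2) - 1*(-5)) + 1) = -7*((-6*(-½) + 5) + 1) = -7*((3 + 5) + 1) = -7*(8 + 1) = -7*9 = -63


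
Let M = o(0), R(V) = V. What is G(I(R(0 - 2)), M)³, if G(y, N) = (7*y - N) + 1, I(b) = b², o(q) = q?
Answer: 24389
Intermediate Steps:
M = 0
G(y, N) = 1 - N + 7*y (G(y, N) = (-N + 7*y) + 1 = 1 - N + 7*y)
G(I(R(0 - 2)), M)³ = (1 - 1*0 + 7*(0 - 2)²)³ = (1 + 0 + 7*(-2)²)³ = (1 + 0 + 7*4)³ = (1 + 0 + 28)³ = 29³ = 24389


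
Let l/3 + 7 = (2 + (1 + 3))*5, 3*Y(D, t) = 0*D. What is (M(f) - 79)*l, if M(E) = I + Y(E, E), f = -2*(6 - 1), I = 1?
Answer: -5382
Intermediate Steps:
Y(D, t) = 0 (Y(D, t) = (0*D)/3 = (1/3)*0 = 0)
f = -10 (f = -2*5 = -10)
M(E) = 1 (M(E) = 1 + 0 = 1)
l = 69 (l = -21 + 3*((2 + (1 + 3))*5) = -21 + 3*((2 + 4)*5) = -21 + 3*(6*5) = -21 + 3*30 = -21 + 90 = 69)
(M(f) - 79)*l = (1 - 79)*69 = -78*69 = -5382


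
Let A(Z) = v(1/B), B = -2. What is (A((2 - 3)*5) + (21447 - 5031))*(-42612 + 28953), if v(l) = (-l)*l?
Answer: -896890917/4 ≈ -2.2422e+8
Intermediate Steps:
v(l) = -l²
A(Z) = -¼ (A(Z) = -(1/(-2))² = -(-½)² = -1*¼ = -¼)
(A((2 - 3)*5) + (21447 - 5031))*(-42612 + 28953) = (-¼ + (21447 - 5031))*(-42612 + 28953) = (-¼ + 16416)*(-13659) = (65663/4)*(-13659) = -896890917/4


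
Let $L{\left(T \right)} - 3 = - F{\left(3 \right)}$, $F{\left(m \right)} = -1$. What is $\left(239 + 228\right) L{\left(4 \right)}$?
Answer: $1868$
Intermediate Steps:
$L{\left(T \right)} = 4$ ($L{\left(T \right)} = 3 - -1 = 3 + 1 = 4$)
$\left(239 + 228\right) L{\left(4 \right)} = \left(239 + 228\right) 4 = 467 \cdot 4 = 1868$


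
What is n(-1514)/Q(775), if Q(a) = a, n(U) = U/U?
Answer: 1/775 ≈ 0.0012903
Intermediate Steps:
n(U) = 1
n(-1514)/Q(775) = 1/775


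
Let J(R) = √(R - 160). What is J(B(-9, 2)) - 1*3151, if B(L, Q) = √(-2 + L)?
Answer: -3151 + √(-160 + I*√11) ≈ -3150.9 + 12.65*I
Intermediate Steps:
J(R) = √(-160 + R)
J(B(-9, 2)) - 1*3151 = √(-160 + √(-2 - 9)) - 1*3151 = √(-160 + √(-11)) - 3151 = √(-160 + I*√11) - 3151 = -3151 + √(-160 + I*√11)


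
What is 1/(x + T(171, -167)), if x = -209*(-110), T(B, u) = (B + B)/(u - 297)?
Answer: 232/5333509 ≈ 4.3499e-5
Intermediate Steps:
T(B, u) = 2*B/(-297 + u) (T(B, u) = (2*B)/(-297 + u) = 2*B/(-297 + u))
x = 22990
1/(x + T(171, -167)) = 1/(22990 + 2*171/(-297 - 167)) = 1/(22990 + 2*171/(-464)) = 1/(22990 + 2*171*(-1/464)) = 1/(22990 - 171/232) = 1/(5333509/232) = 232/5333509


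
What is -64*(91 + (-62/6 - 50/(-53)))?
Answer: -830464/159 ≈ -5223.0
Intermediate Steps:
-64*(91 + (-62/6 - 50/(-53))) = -64*(91 + (-62*1/6 - 50*(-1/53))) = -64*(91 + (-31/3 + 50/53)) = -64*(91 - 1493/159) = -64*12976/159 = -830464/159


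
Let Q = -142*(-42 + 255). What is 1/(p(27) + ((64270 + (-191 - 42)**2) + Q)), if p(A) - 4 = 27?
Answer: 1/88344 ≈ 1.1319e-5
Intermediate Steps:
p(A) = 31 (p(A) = 4 + 27 = 31)
Q = -30246 (Q = -142*213 = -30246)
1/(p(27) + ((64270 + (-191 - 42)**2) + Q)) = 1/(31 + ((64270 + (-191 - 42)**2) - 30246)) = 1/(31 + ((64270 + (-233)**2) - 30246)) = 1/(31 + ((64270 + 54289) - 30246)) = 1/(31 + (118559 - 30246)) = 1/(31 + 88313) = 1/88344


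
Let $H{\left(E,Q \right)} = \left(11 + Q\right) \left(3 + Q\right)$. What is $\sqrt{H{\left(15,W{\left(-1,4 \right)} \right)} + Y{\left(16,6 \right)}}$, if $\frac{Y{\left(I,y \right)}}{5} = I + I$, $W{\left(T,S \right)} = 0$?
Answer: $\sqrt{193} \approx 13.892$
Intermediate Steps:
$Y{\left(I,y \right)} = 10 I$ ($Y{\left(I,y \right)} = 5 \left(I + I\right) = 5 \cdot 2 I = 10 I$)
$H{\left(E,Q \right)} = \left(3 + Q\right) \left(11 + Q\right)$
$\sqrt{H{\left(15,W{\left(-1,4 \right)} \right)} + Y{\left(16,6 \right)}} = \sqrt{\left(33 + 0^{2} + 14 \cdot 0\right) + 10 \cdot 16} = \sqrt{\left(33 + 0 + 0\right) + 160} = \sqrt{33 + 160} = \sqrt{193}$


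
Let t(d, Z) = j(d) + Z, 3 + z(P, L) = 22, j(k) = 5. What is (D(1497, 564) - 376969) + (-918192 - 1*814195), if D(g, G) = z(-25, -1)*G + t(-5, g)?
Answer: -2097138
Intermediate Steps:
z(P, L) = 19 (z(P, L) = -3 + 22 = 19)
t(d, Z) = 5 + Z
D(g, G) = 5 + g + 19*G (D(g, G) = 19*G + (5 + g) = 5 + g + 19*G)
(D(1497, 564) - 376969) + (-918192 - 1*814195) = ((5 + 1497 + 19*564) - 376969) + (-918192 - 1*814195) = ((5 + 1497 + 10716) - 376969) + (-918192 - 814195) = (12218 - 376969) - 1732387 = -364751 - 1732387 = -2097138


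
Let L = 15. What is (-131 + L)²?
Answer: 13456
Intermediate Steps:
(-131 + L)² = (-131 + 15)² = (-116)² = 13456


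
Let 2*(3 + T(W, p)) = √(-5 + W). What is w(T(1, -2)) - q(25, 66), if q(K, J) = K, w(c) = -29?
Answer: -54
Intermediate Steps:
T(W, p) = -3 + √(-5 + W)/2
w(T(1, -2)) - q(25, 66) = -29 - 1*25 = -29 - 25 = -54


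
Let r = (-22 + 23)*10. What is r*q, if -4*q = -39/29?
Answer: 195/58 ≈ 3.3621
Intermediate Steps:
q = 39/116 (q = -(-39)/(4*29) = -¼*(-39/29) = 39/116 ≈ 0.33621)
r = 10 (r = 1*10 = 10)
r*q = 10*(39/116) = 195/58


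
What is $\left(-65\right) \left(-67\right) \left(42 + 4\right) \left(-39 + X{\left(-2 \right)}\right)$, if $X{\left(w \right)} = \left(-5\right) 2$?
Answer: $-9816170$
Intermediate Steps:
$X{\left(w \right)} = -10$
$\left(-65\right) \left(-67\right) \left(42 + 4\right) \left(-39 + X{\left(-2 \right)}\right) = \left(-65\right) \left(-67\right) \left(42 + 4\right) \left(-39 - 10\right) = 4355 \cdot 46 \left(-49\right) = 4355 \left(-2254\right) = -9816170$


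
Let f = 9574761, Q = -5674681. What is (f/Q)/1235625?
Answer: -3191587/2337259236875 ≈ -1.3655e-6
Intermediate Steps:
(f/Q)/1235625 = (9574761/(-5674681))/1235625 = (9574761*(-1/5674681))*(1/1235625) = -9574761/5674681*1/1235625 = -3191587/2337259236875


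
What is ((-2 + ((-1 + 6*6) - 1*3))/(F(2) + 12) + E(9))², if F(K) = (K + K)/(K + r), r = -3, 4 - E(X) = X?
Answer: 25/16 ≈ 1.5625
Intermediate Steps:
E(X) = 4 - X
F(K) = 2*K/(-3 + K) (F(K) = (K + K)/(K - 3) = (2*K)/(-3 + K) = 2*K/(-3 + K))
((-2 + ((-1 + 6*6) - 1*3))/(F(2) + 12) + E(9))² = ((-2 + ((-1 + 6*6) - 1*3))/(2*2/(-3 + 2) + 12) + (4 - 1*9))² = ((-2 + ((-1 + 36) - 3))/(2*2/(-1) + 12) + (4 - 9))² = ((-2 + (35 - 3))/(2*2*(-1) + 12) - 5)² = ((-2 + 32)/(-4 + 12) - 5)² = (30/8 - 5)² = (30*(⅛) - 5)² = (15/4 - 5)² = (-5/4)² = 25/16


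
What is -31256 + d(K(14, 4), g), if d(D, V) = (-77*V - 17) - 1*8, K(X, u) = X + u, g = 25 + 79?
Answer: -39289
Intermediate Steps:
g = 104
d(D, V) = -25 - 77*V (d(D, V) = (-17 - 77*V) - 8 = -25 - 77*V)
-31256 + d(K(14, 4), g) = -31256 + (-25 - 77*104) = -31256 + (-25 - 8008) = -31256 - 8033 = -39289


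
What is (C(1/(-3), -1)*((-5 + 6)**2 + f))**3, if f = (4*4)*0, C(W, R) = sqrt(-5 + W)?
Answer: -64*I*sqrt(3)/9 ≈ -12.317*I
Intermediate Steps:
f = 0 (f = 16*0 = 0)
(C(1/(-3), -1)*((-5 + 6)**2 + f))**3 = (sqrt(-5 + 1/(-3))*((-5 + 6)**2 + 0))**3 = (sqrt(-5 + 1*(-1/3))*(1**2 + 0))**3 = (sqrt(-5 - 1/3)*(1 + 0))**3 = (sqrt(-16/3)*1)**3 = ((4*I*sqrt(3)/3)*1)**3 = (4*I*sqrt(3)/3)**3 = -64*I*sqrt(3)/9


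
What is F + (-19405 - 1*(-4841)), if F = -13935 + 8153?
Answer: -20346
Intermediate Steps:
F = -5782
F + (-19405 - 1*(-4841)) = -5782 + (-19405 - 1*(-4841)) = -5782 + (-19405 + 4841) = -5782 - 14564 = -20346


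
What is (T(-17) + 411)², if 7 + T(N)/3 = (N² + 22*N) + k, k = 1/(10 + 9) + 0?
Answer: 6594624/361 ≈ 18268.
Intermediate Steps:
k = 1/19 (k = 1/19 + 0 = 1/19 ≈ 0.052632)
T(N) = -396/19 + 3*N² + 66*N (T(N) = -21 + 3*((N² + 22*N) + 1/19) = -21 + 3*(1/19 + N² + 22*N) = -21 + (3/19 + 3*N² + 66*N) = -396/19 + 3*N² + 66*N)
(T(-17) + 411)² = ((-396/19 + 3*(-17)² + 66*(-17)) + 411)² = ((-396/19 + 3*289 - 1122) + 411)² = ((-396/19 + 867 - 1122) + 411)² = (-5241/19 + 411)² = (2568/19)² = 6594624/361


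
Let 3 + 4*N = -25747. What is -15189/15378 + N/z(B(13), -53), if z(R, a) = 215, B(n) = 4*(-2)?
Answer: -3408717/110209 ≈ -30.930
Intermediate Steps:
B(n) = -8
N = -12875/2 (N = -3/4 + (1/4)*(-25747) = -3/4 - 25747/4 = -12875/2 ≈ -6437.5)
-15189/15378 + N/z(B(13), -53) = -15189/15378 - 12875/2/215 = -15189*1/15378 - 12875/2*1/215 = -5063/5126 - 2575/86 = -3408717/110209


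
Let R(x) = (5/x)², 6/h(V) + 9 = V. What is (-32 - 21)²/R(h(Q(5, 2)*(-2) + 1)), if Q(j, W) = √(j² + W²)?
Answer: 227529/845 - 202248*√29/4225 ≈ 11.481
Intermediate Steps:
Q(j, W) = √(W² + j²)
h(V) = 6/(-9 + V)
R(x) = 25/x²
(-32 - 21)²/R(h(Q(5, 2)*(-2) + 1)) = (-32 - 21)²/((25/(6/(-9 + (√(2² + 5²)*(-2) + 1)))²)) = (-53)²/((25/(6/(-9 + (√(4 + 25)*(-2) + 1)))²)) = 2809/((25/(6/(-9 + (√29*(-2) + 1)))²)) = 2809/((25/(6/(-9 + (-2*√29 + 1)))²)) = 2809/((25/(6/(-9 + (1 - 2*√29)))²)) = 2809/((25/(6/(-8 - 2*√29))²)) = 2809/((25*((-8 - 2*√29)²/36))) = 2809/((25*(-8 - 2*√29)²/36)) = 2809*(36/(25*(-8 - 2*√29)²)) = 101124/(25*(-8 - 2*√29)²)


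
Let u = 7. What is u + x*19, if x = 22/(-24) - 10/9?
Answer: -1135/36 ≈ -31.528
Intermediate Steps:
x = -73/36 (x = 22*(-1/24) - 10*1/9 = -11/12 - 10/9 = -73/36 ≈ -2.0278)
u + x*19 = 7 - 73/36*19 = 7 - 1387/36 = -1135/36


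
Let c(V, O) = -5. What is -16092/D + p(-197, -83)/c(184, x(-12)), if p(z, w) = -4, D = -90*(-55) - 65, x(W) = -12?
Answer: -12184/4885 ≈ -2.4942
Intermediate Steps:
D = 4885 (D = 4950 - 65 = 4885)
-16092/D + p(-197, -83)/c(184, x(-12)) = -16092/4885 - 4/(-5) = -16092*1/4885 - 4*(-⅕) = -16092/4885 + ⅘ = -12184/4885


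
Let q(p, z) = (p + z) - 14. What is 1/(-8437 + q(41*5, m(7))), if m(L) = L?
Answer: -1/8239 ≈ -0.00012137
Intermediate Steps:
q(p, z) = -14 + p + z
1/(-8437 + q(41*5, m(7))) = 1/(-8437 + (-14 + 41*5 + 7)) = 1/(-8437 + (-14 + 205 + 7)) = 1/(-8437 + 198) = 1/(-8239) = -1/8239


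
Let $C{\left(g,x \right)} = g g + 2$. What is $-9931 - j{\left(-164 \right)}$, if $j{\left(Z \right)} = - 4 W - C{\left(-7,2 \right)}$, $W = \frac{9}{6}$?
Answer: $-9874$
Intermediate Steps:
$W = \frac{3}{2}$ ($W = 9 \cdot \frac{1}{6} = \frac{3}{2} \approx 1.5$)
$C{\left(g,x \right)} = 2 + g^{2}$ ($C{\left(g,x \right)} = g^{2} + 2 = 2 + g^{2}$)
$j{\left(Z \right)} = -57$ ($j{\left(Z \right)} = \left(-4\right) \frac{3}{2} - \left(2 + \left(-7\right)^{2}\right) = -6 - \left(2 + 49\right) = -6 - 51 = -57$)
$-9931 - j{\left(-164 \right)} = -9931 - -57 = -9931 + 57 = -9874$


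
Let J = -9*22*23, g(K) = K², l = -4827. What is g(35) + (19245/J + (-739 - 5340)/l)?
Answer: 2984770189/2442462 ≈ 1222.0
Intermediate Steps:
J = -4554 (J = -198*23 = -4554)
g(35) + (19245/J + (-739 - 5340)/l) = 35² + (19245/(-4554) + (-739 - 5340)/(-4827)) = 1225 + (19245*(-1/4554) - 6079*(-1/4827)) = 1225 + (-6415/1518 + 6079/4827) = 1225 - 7245761/2442462 = 2984770189/2442462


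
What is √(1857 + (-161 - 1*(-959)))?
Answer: 3*√295 ≈ 51.527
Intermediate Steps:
√(1857 + (-161 - 1*(-959))) = √(1857 + (-161 + 959)) = √(1857 + 798) = √2655 = 3*√295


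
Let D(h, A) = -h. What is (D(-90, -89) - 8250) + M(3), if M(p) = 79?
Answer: -8081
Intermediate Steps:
(D(-90, -89) - 8250) + M(3) = (-1*(-90) - 8250) + 79 = (90 - 8250) + 79 = -8160 + 79 = -8081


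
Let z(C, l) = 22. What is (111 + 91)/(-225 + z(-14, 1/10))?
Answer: -202/203 ≈ -0.99507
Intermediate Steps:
(111 + 91)/(-225 + z(-14, 1/10)) = (111 + 91)/(-225 + 22) = 202/(-203) = 202*(-1/203) = -202/203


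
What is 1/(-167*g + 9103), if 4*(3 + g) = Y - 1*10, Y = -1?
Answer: 4/40253 ≈ 9.9371e-5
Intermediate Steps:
g = -23/4 (g = -3 + (-1 - 1*10)/4 = -3 + (-1 - 10)/4 = -3 + (1/4)*(-11) = -3 - 11/4 = -23/4 ≈ -5.7500)
1/(-167*g + 9103) = 1/(-167*(-23/4) + 9103) = 1/(3841/4 + 9103) = 1/(40253/4) = 4/40253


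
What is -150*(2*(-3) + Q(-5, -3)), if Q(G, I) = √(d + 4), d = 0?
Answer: 600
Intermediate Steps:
Q(G, I) = 2 (Q(G, I) = √(0 + 4) = √4 = 2)
-150*(2*(-3) + Q(-5, -3)) = -150*(2*(-3) + 2) = -150*(-6 + 2) = -150*(-4) = 600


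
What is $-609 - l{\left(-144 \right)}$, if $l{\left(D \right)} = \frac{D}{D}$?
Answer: $-610$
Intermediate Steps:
$l{\left(D \right)} = 1$
$-609 - l{\left(-144 \right)} = -609 - 1 = -610$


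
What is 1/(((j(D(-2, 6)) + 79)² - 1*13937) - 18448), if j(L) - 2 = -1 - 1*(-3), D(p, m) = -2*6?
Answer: -1/25496 ≈ -3.9222e-5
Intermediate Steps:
D(p, m) = -12
j(L) = 4 (j(L) = 2 + (-1 - 1*(-3)) = 2 + (-1 + 3) = 2 + 2 = 4)
1/(((j(D(-2, 6)) + 79)² - 1*13937) - 18448) = 1/(((4 + 79)² - 1*13937) - 18448) = 1/((83² - 13937) - 18448) = 1/((6889 - 13937) - 18448) = 1/(-7048 - 18448) = 1/(-25496) = -1/25496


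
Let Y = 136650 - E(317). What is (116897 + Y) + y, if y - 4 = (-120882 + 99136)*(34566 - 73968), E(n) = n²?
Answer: 856988954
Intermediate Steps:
Y = 36161 (Y = 136650 - 1*317² = 136650 - 1*100489 = 136650 - 100489 = 36161)
y = 856835896 (y = 4 + (-120882 + 99136)*(34566 - 73968) = 4 - 21746*(-39402) = 4 + 856835892 = 856835896)
(116897 + Y) + y = (116897 + 36161) + 856835896 = 153058 + 856835896 = 856988954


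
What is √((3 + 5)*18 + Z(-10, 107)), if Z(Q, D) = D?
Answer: √251 ≈ 15.843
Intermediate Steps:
√((3 + 5)*18 + Z(-10, 107)) = √((3 + 5)*18 + 107) = √(8*18 + 107) = √(144 + 107) = √251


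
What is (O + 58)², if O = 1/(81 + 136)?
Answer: 158432569/47089 ≈ 3364.5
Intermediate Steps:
O = 1/217 ≈ 0.0046083
(O + 58)² = (1/217 + 58)² = (12587/217)² = 158432569/47089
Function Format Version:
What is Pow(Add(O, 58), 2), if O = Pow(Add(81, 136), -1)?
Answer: Rational(158432569, 47089) ≈ 3364.5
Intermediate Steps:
O = Rational(1, 217) (O = Pow(217, -1) = Rational(1, 217) ≈ 0.0046083)
Pow(Add(O, 58), 2) = Pow(Add(Rational(1, 217), 58), 2) = Pow(Rational(12587, 217), 2) = Rational(158432569, 47089)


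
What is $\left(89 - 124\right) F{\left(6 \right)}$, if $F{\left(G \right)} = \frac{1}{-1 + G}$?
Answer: $-7$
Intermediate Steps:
$\left(89 - 124\right) F{\left(6 \right)} = \frac{89 - 124}{-1 + 6} = - \frac{35}{5} = \left(-35\right) \frac{1}{5} = -7$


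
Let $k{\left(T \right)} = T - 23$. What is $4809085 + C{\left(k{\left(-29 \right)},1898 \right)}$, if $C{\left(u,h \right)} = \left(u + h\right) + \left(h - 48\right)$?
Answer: $4812781$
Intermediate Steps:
$k{\left(T \right)} = -23 + T$
$C{\left(u,h \right)} = -48 + u + 2 h$ ($C{\left(u,h \right)} = \left(h + u\right) + \left(h - 48\right) = \left(h + u\right) + \left(-48 + h\right) = -48 + u + 2 h$)
$4809085 + C{\left(k{\left(-29 \right)},1898 \right)} = 4809085 - -3696 = 4809085 + 3696 = 4812781$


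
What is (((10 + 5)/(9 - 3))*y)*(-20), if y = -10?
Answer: 500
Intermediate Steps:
(((10 + 5)/(9 - 3))*y)*(-20) = (((10 + 5)/(9 - 3))*(-10))*(-20) = ((15/6)*(-10))*(-20) = ((15*(⅙))*(-10))*(-20) = ((5/2)*(-10))*(-20) = -25*(-20) = 500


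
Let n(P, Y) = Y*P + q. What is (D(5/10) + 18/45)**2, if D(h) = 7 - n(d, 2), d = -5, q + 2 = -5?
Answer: 14884/25 ≈ 595.36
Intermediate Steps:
q = -7 (q = -2 - 5 = -7)
n(P, Y) = -7 + P*Y (n(P, Y) = Y*P - 7 = P*Y - 7 = -7 + P*Y)
D(h) = 24 (D(h) = 7 - (-7 - 5*2) = 7 - (-7 - 10) = 7 - 1*(-17) = 7 + 17 = 24)
(D(5/10) + 18/45)**2 = (24 + 18/45)**2 = (24 + 18*(1/45))**2 = (24 + 2/5)**2 = (122/5)**2 = 14884/25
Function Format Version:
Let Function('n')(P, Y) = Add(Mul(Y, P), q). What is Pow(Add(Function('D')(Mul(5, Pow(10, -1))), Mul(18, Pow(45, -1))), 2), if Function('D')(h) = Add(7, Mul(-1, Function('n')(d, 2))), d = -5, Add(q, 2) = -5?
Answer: Rational(14884, 25) ≈ 595.36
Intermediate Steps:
q = -7 (q = Add(-2, -5) = -7)
Function('n')(P, Y) = Add(-7, Mul(P, Y)) (Function('n')(P, Y) = Add(Mul(Y, P), -7) = Add(Mul(P, Y), -7) = Add(-7, Mul(P, Y)))
Function('D')(h) = 24 (Function('D')(h) = Add(7, Mul(-1, Add(-7, Mul(-5, 2)))) = Add(7, Mul(-1, Add(-7, -10))) = Add(7, Mul(-1, -17)) = Add(7, 17) = 24)
Pow(Add(Function('D')(Mul(5, Pow(10, -1))), Mul(18, Pow(45, -1))), 2) = Pow(Add(24, Mul(18, Pow(45, -1))), 2) = Pow(Add(24, Mul(18, Rational(1, 45))), 2) = Pow(Add(24, Rational(2, 5)), 2) = Pow(Rational(122, 5), 2) = Rational(14884, 25)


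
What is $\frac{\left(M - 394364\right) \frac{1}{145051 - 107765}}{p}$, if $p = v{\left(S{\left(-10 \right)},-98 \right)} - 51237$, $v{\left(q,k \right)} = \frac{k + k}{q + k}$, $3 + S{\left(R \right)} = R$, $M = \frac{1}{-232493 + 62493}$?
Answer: $\frac{7441648680111}{36048435526820000} \approx 0.00020643$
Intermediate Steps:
$M = - \frac{1}{170000}$ ($M = \frac{1}{-170000} = - \frac{1}{170000} \approx -5.8823 \cdot 10^{-6}$)
$S{\left(R \right)} = -3 + R$
$v{\left(q,k \right)} = \frac{2 k}{k + q}$
$p = - \frac{5687111}{111}$ ($p = 2 \left(-98\right) \frac{1}{-98 - 13} - 51237 = 2 \left(-98\right) \frac{1}{-111} - 51237 = 2 \left(-98\right) \left(- \frac{1}{111}\right) - 51237 = \frac{196}{111} - 51237 = - \frac{5687111}{111} \approx -51235.0$)
$\frac{\left(M - 394364\right) \frac{1}{145051 - 107765}}{p} = \frac{\left(- \frac{1}{170000} - 394364\right) \frac{1}{145051 - 107765}}{- \frac{5687111}{111}} = - \frac{67041880001}{170000 \cdot 37286} \left(- \frac{111}{5687111}\right) = \left(- \frac{67041880001}{170000}\right) \frac{1}{37286} \left(- \frac{111}{5687111}\right) = \left(- \frac{67041880001}{6338620000}\right) \left(- \frac{111}{5687111}\right) = \frac{7441648680111}{36048435526820000}$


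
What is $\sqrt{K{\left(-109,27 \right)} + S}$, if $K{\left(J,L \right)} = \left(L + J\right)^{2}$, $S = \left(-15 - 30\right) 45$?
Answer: $\sqrt{4699} \approx 68.549$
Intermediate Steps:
$S = -2025$ ($S = \left(-45\right) 45 = -2025$)
$K{\left(J,L \right)} = \left(J + L\right)^{2}$
$\sqrt{K{\left(-109,27 \right)} + S} = \sqrt{\left(-109 + 27\right)^{2} - 2025} = \sqrt{\left(-82\right)^{2} - 2025} = \sqrt{6724 - 2025} = \sqrt{4699}$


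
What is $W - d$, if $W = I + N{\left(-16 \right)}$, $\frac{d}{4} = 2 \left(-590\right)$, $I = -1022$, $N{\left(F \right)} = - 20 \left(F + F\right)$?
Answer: $4338$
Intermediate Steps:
$N{\left(F \right)} = - 40 F$ ($N{\left(F \right)} = - 20 \cdot 2 F = - 40 F$)
$d = -4720$ ($d = 4 \cdot 2 \left(-590\right) = 4 \left(-1180\right) = -4720$)
$W = -382$ ($W = -1022 - -640 = -1022 + 640 = -382$)
$W - d = -382 - -4720 = -382 + 4720 = 4338$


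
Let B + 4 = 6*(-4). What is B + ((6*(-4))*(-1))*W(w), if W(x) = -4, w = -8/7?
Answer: -124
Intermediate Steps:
w = -8/7 (w = -8*1/7 = -8/7 ≈ -1.1429)
B = -28 (B = -4 + 6*(-4) = -4 - 24 = -28)
B + ((6*(-4))*(-1))*W(w) = -28 + ((6*(-4))*(-1))*(-4) = -28 - 24*(-1)*(-4) = -28 + 24*(-4) = -28 - 96 = -124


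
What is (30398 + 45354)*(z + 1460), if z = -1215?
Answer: 18559240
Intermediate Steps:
(30398 + 45354)*(z + 1460) = (30398 + 45354)*(-1215 + 1460) = 75752*245 = 18559240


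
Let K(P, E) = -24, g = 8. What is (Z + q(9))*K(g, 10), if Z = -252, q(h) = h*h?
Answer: 4104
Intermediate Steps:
q(h) = h²
(Z + q(9))*K(g, 10) = (-252 + 9²)*(-24) = (-252 + 81)*(-24) = -171*(-24) = 4104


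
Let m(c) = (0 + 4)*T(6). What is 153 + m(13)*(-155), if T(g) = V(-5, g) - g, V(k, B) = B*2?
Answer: -3567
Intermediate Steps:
V(k, B) = 2*B
T(g) = g (T(g) = 2*g - g = g)
m(c) = 24 (m(c) = (0 + 4)*6 = 4*6 = 24)
153 + m(13)*(-155) = 153 + 24*(-155) = 153 - 3720 = -3567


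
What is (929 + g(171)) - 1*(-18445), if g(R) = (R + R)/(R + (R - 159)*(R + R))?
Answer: 484352/25 ≈ 19374.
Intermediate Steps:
g(R) = 2*R/(R + 2*R*(-159 + R)) (g(R) = (2*R)/(R + (-159 + R)*(2*R)) = (2*R)/(R + 2*R*(-159 + R)) = 2*R/(R + 2*R*(-159 + R)))
(929 + g(171)) - 1*(-18445) = (929 + 2/(-317 + 2*171)) - 1*(-18445) = (929 + 2/(-317 + 342)) + 18445 = (929 + 2/25) + 18445 = 23227/25 + 18445 = 484352/25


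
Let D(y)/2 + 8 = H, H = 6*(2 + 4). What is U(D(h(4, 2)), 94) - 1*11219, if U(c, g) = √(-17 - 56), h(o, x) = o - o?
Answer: -11219 + I*√73 ≈ -11219.0 + 8.544*I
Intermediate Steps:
h(o, x) = 0
H = 36 (H = 6*6 = 36)
D(y) = 56 (D(y) = -16 + 2*36 = -16 + 72 = 56)
U(c, g) = I*√73 (U(c, g) = √(-73) = I*√73)
U(D(h(4, 2)), 94) - 1*11219 = I*√73 - 1*11219 = I*√73 - 11219 = -11219 + I*√73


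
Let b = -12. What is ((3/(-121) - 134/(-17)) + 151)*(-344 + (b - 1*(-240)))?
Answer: -37905320/2057 ≈ -18427.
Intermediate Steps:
((3/(-121) - 134/(-17)) + 151)*(-344 + (b - 1*(-240))) = ((3/(-121) - 134/(-17)) + 151)*(-344 + (-12 - 1*(-240))) = ((3*(-1/121) - 134*(-1/17)) + 151)*(-344 + (-12 + 240)) = ((-3/121 + 134/17) + 151)*(-344 + 228) = (16163/2057 + 151)*(-116) = (326770/2057)*(-116) = -37905320/2057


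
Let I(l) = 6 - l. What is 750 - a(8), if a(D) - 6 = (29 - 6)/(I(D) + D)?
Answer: 4441/6 ≈ 740.17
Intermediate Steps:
a(D) = 59/6 (a(D) = 6 + (29 - 6)/((6 - D) + D) = 6 + 23/6 = 59/6)
750 - a(8) = 750 - 1*59/6 = 750 - 59/6 = 4441/6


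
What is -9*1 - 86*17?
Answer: -1471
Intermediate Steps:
-9*1 - 86*17 = -9 - 1462 = -1471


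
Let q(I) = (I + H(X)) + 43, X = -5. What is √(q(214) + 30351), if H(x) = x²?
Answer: √30633 ≈ 175.02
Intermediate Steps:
q(I) = 68 + I (q(I) = (I + (-5)²) + 43 = (I + 25) + 43 = (25 + I) + 43 = 68 + I)
√(q(214) + 30351) = √((68 + 214) + 30351) = √(282 + 30351) = √30633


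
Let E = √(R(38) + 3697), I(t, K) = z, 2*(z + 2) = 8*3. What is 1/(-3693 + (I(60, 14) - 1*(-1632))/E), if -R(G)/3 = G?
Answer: -13232019/48863150003 - 1642*√3583/48863150003 ≈ -0.00027281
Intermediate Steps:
z = 10 (z = -2 + (8*3)/2 = -2 + (½)*24 = -2 + 12 = 10)
R(G) = -3*G
I(t, K) = 10
E = √3583 (E = √(-3*38 + 3697) = √(-114 + 3697) = √3583 ≈ 59.858)
1/(-3693 + (I(60, 14) - 1*(-1632))/E) = 1/(-3693 + (10 - 1*(-1632))/(√3583)) = 1/(-3693 + (10 + 1632)*(√3583/3583)) = 1/(-3693 + 1642*(√3583/3583)) = 1/(-3693 + 1642*√3583/3583)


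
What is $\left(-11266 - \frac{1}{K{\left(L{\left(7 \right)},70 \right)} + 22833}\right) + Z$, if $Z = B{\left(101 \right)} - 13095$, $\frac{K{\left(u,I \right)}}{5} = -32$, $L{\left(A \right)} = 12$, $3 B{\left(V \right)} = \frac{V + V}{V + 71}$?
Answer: $- \frac{142500644159}{5849634} \approx -24361.0$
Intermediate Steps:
$B{\left(V \right)} = \frac{2 V}{3 \left(71 + V\right)}$ ($B{\left(V \right)} = \frac{\left(V + V\right) \frac{1}{V + 71}}{3} = \frac{2 V \frac{1}{71 + V}}{3} = \frac{2 V}{3 \left(71 + V\right)}$)
$K{\left(u,I \right)} = -160$ ($K{\left(u,I \right)} = 5 \left(-32\right) = -160$)
$Z = - \frac{3378409}{258}$ ($Z = \frac{2}{3} \cdot 101 \frac{1}{71 + 101} - 13095 = \frac{2}{3} \cdot 101 \cdot \frac{1}{172} - 13095 = \frac{101}{258} - 13095 = - \frac{3378409}{258} \approx -13095.0$)
$\left(-11266 - \frac{1}{K{\left(L{\left(7 \right)},70 \right)} + 22833}\right) + Z = \left(-11266 - \frac{1}{-160 + 22833}\right) - \frac{3378409}{258} = \left(-11266 - \frac{1}{22673}\right) - \frac{3378409}{258} = - \frac{255434019}{22673} - \frac{3378409}{258} = - \frac{142500644159}{5849634}$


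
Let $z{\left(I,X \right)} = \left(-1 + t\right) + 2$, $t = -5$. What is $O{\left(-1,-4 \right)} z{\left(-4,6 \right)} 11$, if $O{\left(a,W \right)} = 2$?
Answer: $-88$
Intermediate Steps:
$z{\left(I,X \right)} = -4$ ($z{\left(I,X \right)} = \left(-1 - 5\right) + 2 = -6 + 2 = -4$)
$O{\left(-1,-4 \right)} z{\left(-4,6 \right)} 11 = 2 \left(-4\right) 11 = \left(-8\right) 11 = -88$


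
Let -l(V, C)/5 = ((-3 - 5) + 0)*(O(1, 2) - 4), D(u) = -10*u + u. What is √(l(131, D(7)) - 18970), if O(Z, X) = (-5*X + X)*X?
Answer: I*√19770 ≈ 140.61*I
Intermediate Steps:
D(u) = -9*u
O(Z, X) = -4*X² (O(Z, X) = (-4*X)*X = -4*X²)
l(V, C) = -800 (l(V, C) = -5*((-3 - 5) + 0)*(-4*2² - 4) = -5*(-8 + 0)*(-4*4 - 4) = -(-40)*(-16 - 4) = -(-40)*(-20) = -5*160 = -800)
√(l(131, D(7)) - 18970) = √(-800 - 18970) = √(-19770) = I*√19770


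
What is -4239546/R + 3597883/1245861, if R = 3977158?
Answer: 4513732068704/2477493021519 ≈ 1.8219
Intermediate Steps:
-4239546/R + 3597883/1245861 = -4239546/3977158 + 3597883/1245861 = -4239546*1/3977158 + 3597883*(1/1245861) = -2119773/1988579 + 3597883/1245861 = 4513732068704/2477493021519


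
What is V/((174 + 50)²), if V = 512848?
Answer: 4579/448 ≈ 10.221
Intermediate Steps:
V/((174 + 50)²) = 512848/((174 + 50)²) = 512848/(224²) = 512848/50176 = 512848*(1/50176) = 4579/448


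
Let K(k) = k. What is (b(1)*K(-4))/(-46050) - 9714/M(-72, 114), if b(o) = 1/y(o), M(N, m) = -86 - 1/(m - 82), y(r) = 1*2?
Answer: 7157277953/63387825 ≈ 112.91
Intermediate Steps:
y(r) = 2
M(N, m) = -86 - 1/(-82 + m)
b(o) = 1/2
(b(1)*K(-4))/(-46050) - 9714/M(-72, 114) = ((1/2)*(-4))/(-46050) - 9714*(-82 + 114)/(7051 - 86*114) = -2*(-1/46050) - 9714*32/(7051 - 9804) = 1/23025 - 9714/((1/32)*(-2753)) = 1/23025 - 9714/(-2753/32) = 1/23025 - 9714*(-32/2753) = 1/23025 + 310848/2753 = 7157277953/63387825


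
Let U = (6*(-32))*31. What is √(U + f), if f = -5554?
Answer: I*√11506 ≈ 107.27*I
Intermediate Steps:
U = -5952 (U = -192*31 = -5952)
√(U + f) = √(-5952 - 5554) = √(-11506) = I*√11506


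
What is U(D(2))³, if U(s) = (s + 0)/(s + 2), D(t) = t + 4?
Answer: 27/64 ≈ 0.42188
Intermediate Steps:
D(t) = 4 + t
U(s) = s/(2 + s)
U(D(2))³ = ((4 + 2)/(2 + (4 + 2)))³ = (6/(2 + 6))³ = (6/8)³ = (6*(⅛))³ = (¾)³ = 27/64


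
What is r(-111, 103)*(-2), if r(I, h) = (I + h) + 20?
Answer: -24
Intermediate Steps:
r(I, h) = 20 + I + h
r(-111, 103)*(-2) = (20 - 111 + 103)*(-2) = 12*(-2) = -24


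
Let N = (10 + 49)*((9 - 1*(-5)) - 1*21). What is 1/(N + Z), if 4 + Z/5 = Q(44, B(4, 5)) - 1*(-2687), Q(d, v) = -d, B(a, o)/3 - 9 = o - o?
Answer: 1/12782 ≈ 7.8235e-5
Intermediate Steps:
B(a, o) = 27 (B(a, o) = 27 + 3*(o - o) = 27 + 3*0 = 27 + 0 = 27)
N = -413 (N = 59*((9 + 5) - 21) = 59*(14 - 21) = 59*(-7) = -413)
Z = 13195 (Z = -20 + 5*(-1*44 - 1*(-2687)) = -20 + 5*(-44 + 2687) = -20 + 5*2643 = -20 + 13215 = 13195)
1/(N + Z) = 1/(-413 + 13195) = 1/12782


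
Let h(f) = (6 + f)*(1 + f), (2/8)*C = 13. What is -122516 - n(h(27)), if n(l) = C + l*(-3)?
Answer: -119796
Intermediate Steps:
C = 52 (C = 4*13 = 52)
h(f) = (1 + f)*(6 + f)
n(l) = 52 - 3*l (n(l) = 52 + l*(-3) = 52 - 3*l)
-122516 - n(h(27)) = -122516 - (52 - 3*(6 + 27**2 + 7*27)) = -122516 - (52 - 3*(6 + 729 + 189)) = -122516 - (52 - 3*924) = -122516 - (52 - 2772) = -122516 - 1*(-2720) = -122516 + 2720 = -119796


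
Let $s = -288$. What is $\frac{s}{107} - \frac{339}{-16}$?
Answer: $\frac{31665}{1712} \approx 18.496$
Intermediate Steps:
$\frac{s}{107} - \frac{339}{-16} = - \frac{288}{107} - \frac{339}{-16} = \left(-288\right) \frac{1}{107} - - \frac{339}{16} = - \frac{288}{107} + \frac{339}{16} = \frac{31665}{1712}$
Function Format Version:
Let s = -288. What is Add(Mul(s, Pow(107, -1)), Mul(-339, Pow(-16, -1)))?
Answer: Rational(31665, 1712) ≈ 18.496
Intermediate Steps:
Add(Mul(s, Pow(107, -1)), Mul(-339, Pow(-16, -1))) = Add(Mul(-288, Pow(107, -1)), Mul(-339, Pow(-16, -1))) = Add(Mul(-288, Rational(1, 107)), Mul(-339, Rational(-1, 16))) = Add(Rational(-288, 107), Rational(339, 16)) = Rational(31665, 1712)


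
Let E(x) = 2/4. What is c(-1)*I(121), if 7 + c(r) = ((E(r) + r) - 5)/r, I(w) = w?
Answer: -363/2 ≈ -181.50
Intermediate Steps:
E(x) = 1/2 (E(x) = 2*(1/4) = 1/2)
c(r) = -7 + (-9/2 + r)/r (c(r) = -7 + ((1/2 + r) - 5)/r = -7 + (-9/2 + r)/r)
c(-1)*I(121) = (-6 - 9/2/(-1))*121 = (-6 - 9/2*(-1))*121 = (-6 + 9/2)*121 = -3/2*121 = -363/2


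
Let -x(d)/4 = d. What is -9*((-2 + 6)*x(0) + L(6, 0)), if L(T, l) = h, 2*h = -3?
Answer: 27/2 ≈ 13.500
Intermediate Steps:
h = -3/2 (h = (½)*(-3) = -3/2 ≈ -1.5000)
x(d) = -4*d
L(T, l) = -3/2
-9*((-2 + 6)*x(0) + L(6, 0)) = -9*((-2 + 6)*(-4*0) - 3/2) = -9*(4*0 - 3/2) = -9*(0 - 3/2) = -9*(-3/2) = 27/2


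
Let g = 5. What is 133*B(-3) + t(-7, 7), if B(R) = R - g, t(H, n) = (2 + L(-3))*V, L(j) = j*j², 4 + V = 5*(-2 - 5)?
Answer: -89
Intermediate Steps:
V = -39 (V = -4 + 5*(-2 - 5) = -4 + 5*(-7) = -4 - 35 = -39)
L(j) = j³
t(H, n) = 975 (t(H, n) = (2 + (-3)³)*(-39) = (2 - 27)*(-39) = -25*(-39) = 975)
B(R) = -5 + R (B(R) = R - 1*5 = R - 5 = -5 + R)
133*B(-3) + t(-7, 7) = 133*(-5 - 3) + 975 = 133*(-8) + 975 = -1064 + 975 = -89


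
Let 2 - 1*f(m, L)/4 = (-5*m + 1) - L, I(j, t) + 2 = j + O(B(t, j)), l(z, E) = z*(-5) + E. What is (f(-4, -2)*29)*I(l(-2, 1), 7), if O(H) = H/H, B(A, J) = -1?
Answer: -24360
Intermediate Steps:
l(z, E) = E - 5*z (l(z, E) = -5*z + E = E - 5*z)
O(H) = 1
I(j, t) = -1 + j (I(j, t) = -2 + (j + 1) = -2 + (1 + j) = -1 + j)
f(m, L) = 4 + 4*L + 20*m (f(m, L) = 8 - 4*((-5*m + 1) - L) = 8 - 4*((1 - 5*m) - L) = 8 - 4*(1 - L - 5*m) = 8 + (-4 + 4*L + 20*m) = 4 + 4*L + 20*m)
(f(-4, -2)*29)*I(l(-2, 1), 7) = ((4 + 4*(-2) + 20*(-4))*29)*(-1 + (1 - 5*(-2))) = ((4 - 8 - 80)*29)*(-1 + (1 + 10)) = (-84*29)*(-1 + 11) = -2436*10 = -24360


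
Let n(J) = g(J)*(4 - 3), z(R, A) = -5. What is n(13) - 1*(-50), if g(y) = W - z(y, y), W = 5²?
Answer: 80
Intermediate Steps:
W = 25
g(y) = 30 (g(y) = 25 - 1*(-5) = 25 + 5 = 30)
n(J) = 30 (n(J) = 30*(4 - 3) = 30*1 = 30)
n(13) - 1*(-50) = 30 - 1*(-50) = 30 + 50 = 80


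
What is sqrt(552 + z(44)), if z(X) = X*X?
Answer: 2*sqrt(622) ≈ 49.880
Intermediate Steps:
z(X) = X**2
sqrt(552 + z(44)) = sqrt(552 + 44**2) = sqrt(552 + 1936) = sqrt(2488) = 2*sqrt(622)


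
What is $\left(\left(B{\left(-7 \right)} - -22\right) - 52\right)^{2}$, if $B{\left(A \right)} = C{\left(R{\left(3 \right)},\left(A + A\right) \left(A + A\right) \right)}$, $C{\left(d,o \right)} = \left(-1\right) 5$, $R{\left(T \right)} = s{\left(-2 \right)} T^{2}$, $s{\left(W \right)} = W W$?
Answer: $1225$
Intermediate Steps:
$s{\left(W \right)} = W^{2}$
$R{\left(T \right)} = 4 T^{2}$ ($R{\left(T \right)} = \left(-2\right)^{2} T^{2} = 4 T^{2}$)
$C{\left(d,o \right)} = -5$
$B{\left(A \right)} = -5$
$\left(\left(B{\left(-7 \right)} - -22\right) - 52\right)^{2} = \left(\left(-5 - -22\right) - 52\right)^{2} = \left(\left(-5 + 22\right) - 52\right)^{2} = \left(17 - 52\right)^{2} = \left(-35\right)^{2} = 1225$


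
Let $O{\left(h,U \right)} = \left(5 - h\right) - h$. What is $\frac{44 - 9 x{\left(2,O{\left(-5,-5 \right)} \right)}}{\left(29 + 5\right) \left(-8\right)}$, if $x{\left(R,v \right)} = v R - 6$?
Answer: $\frac{43}{68} \approx 0.63235$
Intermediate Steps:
$O{\left(h,U \right)} = 5 - 2 h$
$x{\left(R,v \right)} = -6 + R v$ ($x{\left(R,v \right)} = R v - 6 = -6 + R v$)
$\frac{44 - 9 x{\left(2,O{\left(-5,-5 \right)} \right)}}{\left(29 + 5\right) \left(-8\right)} = \frac{44 - 9 \left(-6 + 2 \left(5 - -10\right)\right)}{\left(29 + 5\right) \left(-8\right)} = \frac{44 - 9 \left(-6 + 2 \left(5 + 10\right)\right)}{34 \left(-8\right)} = \frac{44 - 9 \left(-6 + 2 \cdot 15\right)}{-272} = \left(44 - 9 \left(-6 + 30\right)\right) \left(- \frac{1}{272}\right) = \left(44 - 216\right) \left(- \frac{1}{272}\right) = \left(-172\right) \left(- \frac{1}{272}\right) = \frac{43}{68}$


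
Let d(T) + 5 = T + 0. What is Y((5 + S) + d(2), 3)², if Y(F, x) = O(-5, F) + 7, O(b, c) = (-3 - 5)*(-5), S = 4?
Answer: 2209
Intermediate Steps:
O(b, c) = 40 (O(b, c) = -8*(-5) = 40)
d(T) = -5 + T (d(T) = -5 + (T + 0) = -5 + T)
Y(F, x) = 47 (Y(F, x) = 40 + 7 = 47)
Y((5 + S) + d(2), 3)² = 47² = 2209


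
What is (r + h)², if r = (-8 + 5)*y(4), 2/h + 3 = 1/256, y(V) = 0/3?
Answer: 262144/588289 ≈ 0.44560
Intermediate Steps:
y(V) = 0 (y(V) = 0*(⅓) = 0)
h = -512/767 (h = 2/(-3 + 1/256) = 2/(-767/256) = 2*(-256/767) = -512/767 ≈ -0.66754)
r = 0 (r = (-8 + 5)*0 = -3*0 = 0)
(r + h)² = (0 - 512/767)² = (-512/767)² = 262144/588289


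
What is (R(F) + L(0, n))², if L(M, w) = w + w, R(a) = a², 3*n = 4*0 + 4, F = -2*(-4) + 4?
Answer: 193600/9 ≈ 21511.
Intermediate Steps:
F = 12 (F = 8 + 4 = 12)
n = 4/3 (n = (4*0 + 4)/3 = (0 + 4)/3 = (⅓)*4 = 4/3 ≈ 1.3333)
L(M, w) = 2*w
(R(F) + L(0, n))² = (12² + 2*(4/3))² = (144 + 8/3)² = (440/3)² = 193600/9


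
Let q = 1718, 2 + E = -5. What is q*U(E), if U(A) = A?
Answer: -12026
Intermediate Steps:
E = -7 (E = -2 - 5 = -7)
q*U(E) = 1718*(-7) = -12026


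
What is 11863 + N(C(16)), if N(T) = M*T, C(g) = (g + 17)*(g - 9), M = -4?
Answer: 10939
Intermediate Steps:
C(g) = (-9 + g)*(17 + g) (C(g) = (17 + g)*(-9 + g) = (-9 + g)*(17 + g))
N(T) = -4*T
11863 + N(C(16)) = 11863 - 4*(-153 + 16**2 + 8*16) = 11863 - 4*(-153 + 256 + 128) = 11863 - 4*231 = 11863 - 924 = 10939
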